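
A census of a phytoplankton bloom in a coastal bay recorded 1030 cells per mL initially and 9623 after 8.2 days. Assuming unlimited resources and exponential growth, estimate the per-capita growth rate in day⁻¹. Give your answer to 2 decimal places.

From N(t) = N₀·e^(rt): e^(r·8.2) = 9623/1030 = 9.3427.
r·8.2 = ln(9.3427) = 2.2346, so r = 2.2346/8.2 = 0.27251.

0.27 per day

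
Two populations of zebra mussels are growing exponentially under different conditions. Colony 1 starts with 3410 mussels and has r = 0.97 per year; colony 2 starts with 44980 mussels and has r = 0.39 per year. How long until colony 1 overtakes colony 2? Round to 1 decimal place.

4.4 years

Set 3410·e^(0.97t) = 44980·e^(0.39t).
e^((0.97 − 0.39)t) = 44980/3410 → e^(0.58·t) = 13.191.
0.58·t = ln(13.191) = 2.5795, so t = 2.5795/0.58 = 4.4474.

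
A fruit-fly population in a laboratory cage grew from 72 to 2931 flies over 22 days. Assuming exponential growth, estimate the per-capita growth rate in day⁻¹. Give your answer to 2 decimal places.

From N(t) = N₀·e^(rt): e^(r·22) = 2931/72 = 40.708.
r·22 = ln(40.708) = 3.7064, so r = 3.7064/22 = 0.16847.

0.17 per day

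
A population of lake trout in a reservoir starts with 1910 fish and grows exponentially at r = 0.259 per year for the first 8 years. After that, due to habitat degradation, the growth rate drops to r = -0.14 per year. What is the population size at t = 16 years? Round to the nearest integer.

Phase 1: N(8) = 1910·e^(0.259×8) = 1910·e^2.072 = 15166.7.
Phase 2 runs for 16 − 8 = 8 years at r = -0.14.
N(16) = 15166.7·e^(-0.14×8) = 15166.7·e^-1.12 = 4948.59.

4949 fish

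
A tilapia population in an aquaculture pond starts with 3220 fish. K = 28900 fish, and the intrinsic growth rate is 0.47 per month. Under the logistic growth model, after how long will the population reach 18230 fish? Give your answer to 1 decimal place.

A = (K − N₀)/N₀ = (28900 − 3220)/3220 = 7.9752.
Solve 28900/(1 + 7.9752·e^(−0.47t)) = 18230: 1 + 7.9752·e^(−0.47t) = 1.5853, so e^(−0.47t) = 0.0733903.
−0.47·t = ln(0.0733903) = -2.612, so t = 2.612/0.47 = 5.5574.

5.6 months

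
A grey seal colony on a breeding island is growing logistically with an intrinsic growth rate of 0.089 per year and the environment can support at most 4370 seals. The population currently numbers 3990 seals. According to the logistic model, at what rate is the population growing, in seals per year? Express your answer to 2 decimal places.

dN/dt = rN(1 − N/K) = 0.089 × 3990 × (1 − 3990/4370).
1 − 3990/4370 = 0.086957; dN/dt = 0.089 × 3990 × 0.086957 = 30.879.

30.88 seals per year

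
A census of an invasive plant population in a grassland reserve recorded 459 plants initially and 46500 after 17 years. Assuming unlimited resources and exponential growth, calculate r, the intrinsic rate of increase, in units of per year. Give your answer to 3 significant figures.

From N(t) = N₀·e^(rt): e^(r·17) = 46500/459 = 101.31.
r·17 = ln(101.31) = 4.6182, so r = 4.6182/17 = 0.27166.

0.272 per year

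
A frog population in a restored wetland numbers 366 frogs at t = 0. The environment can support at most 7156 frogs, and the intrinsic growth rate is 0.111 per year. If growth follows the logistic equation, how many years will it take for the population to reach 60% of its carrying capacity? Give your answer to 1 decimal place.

30.0 years

A = (K − N₀)/N₀ = (7156 − 366)/366 = 18.552.
Solve 7156/(1 + 18.552·e^(−0.111t)) = 4293.6: 1 + 18.552·e^(−0.111t) = 1.6667, so e^(−0.111t) = 0.0359352.
−0.111·t = ln(0.0359352) = -3.326, so t = 3.326/0.111 = 29.964.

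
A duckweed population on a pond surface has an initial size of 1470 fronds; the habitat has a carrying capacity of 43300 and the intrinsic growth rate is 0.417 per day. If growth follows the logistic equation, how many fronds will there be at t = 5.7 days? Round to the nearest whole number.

A = (K − N₀)/N₀ = (43300 − 1470)/1470 = 28.456.
N(t) = K/(1 + A·e^(−rt)) = 43300/(1 + 28.456×e^(−0.417×5.7)).
e^(−2.377) = 0.092838; denominator = 1 + 28.456×0.092838 = 3.6418.
N = 43300/3.6418 = 11889.8.

11890 fronds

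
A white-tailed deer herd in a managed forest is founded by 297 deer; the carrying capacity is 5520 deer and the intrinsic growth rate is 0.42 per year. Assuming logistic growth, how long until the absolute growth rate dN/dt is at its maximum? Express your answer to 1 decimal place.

Logistic growth is fastest at N = K/2 = 2760.
A = (K − N₀)/N₀ = 17.586. Set K/(1 + A·e^(−rt)) = K/2 → A·e^(−rt) = 1.
e^(−0.42t) = 1/17.586 = 0.0568639, so t = ln(17.586)/0.42 = 2.8671/0.42 = 6.8264.

6.8 years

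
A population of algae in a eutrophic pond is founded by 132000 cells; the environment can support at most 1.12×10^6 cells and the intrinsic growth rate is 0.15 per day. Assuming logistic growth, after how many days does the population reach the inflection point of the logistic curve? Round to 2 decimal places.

13.42 days

Logistic growth is fastest at N = K/2 = 560000.
A = (K − N₀)/N₀ = 7.4848. Set K/(1 + A·e^(−rt)) = K/2 → A·e^(−rt) = 1.
e^(−0.15t) = 1/7.4848 = 0.133603, so t = ln(7.4848)/0.15 = 2.0129/0.15 = 13.419.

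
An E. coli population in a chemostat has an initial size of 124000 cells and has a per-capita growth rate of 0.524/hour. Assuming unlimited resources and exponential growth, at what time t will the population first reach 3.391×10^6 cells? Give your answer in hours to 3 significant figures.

6.31 hours

Set N₀·e^(rt) = 3.391×10^6: e^(0.524·t) = 3.391×10^6/124000 = 27.347.
0.524·t = ln(27.347) = 3.3086, so t = 3.3086/0.524 = 6.3141.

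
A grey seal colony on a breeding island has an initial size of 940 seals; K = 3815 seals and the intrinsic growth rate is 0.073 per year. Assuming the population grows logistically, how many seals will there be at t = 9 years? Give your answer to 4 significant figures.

A = (K − N₀)/N₀ = (3815 − 940)/940 = 3.0585.
N(t) = K/(1 + A·e^(−rt)) = 3815/(1 + 3.0585×e^(−0.073×9)).
e^(−0.657) = 0.5184; denominator = 1 + 3.0585×0.5184 = 2.5855.
N = 3815/2.5855 = 1475.51.

1476 seals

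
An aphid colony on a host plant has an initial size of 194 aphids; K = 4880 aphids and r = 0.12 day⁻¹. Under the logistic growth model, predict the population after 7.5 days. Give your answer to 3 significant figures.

A = (K − N₀)/N₀ = (4880 − 194)/194 = 24.155.
N(t) = K/(1 + A·e^(−rt)) = 4880/(1 + 24.155×e^(−0.12×7.5)).
e^(−0.9) = 0.40657; denominator = 1 + 24.155×0.40657 = 10.821.
N = 4880/10.821 = 450.994.

451 aphids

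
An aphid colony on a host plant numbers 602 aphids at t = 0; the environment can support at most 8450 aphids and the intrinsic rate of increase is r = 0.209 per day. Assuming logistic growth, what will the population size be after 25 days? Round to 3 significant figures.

7900 aphids

A = (K − N₀)/N₀ = (8450 − 602)/602 = 13.037.
N(t) = K/(1 + A·e^(−rt)) = 8450/(1 + 13.037×e^(−0.209×25)).
e^(−5.225) = 0.0053804; denominator = 1 + 13.037×0.0053804 = 1.0701.
N = 8450/1.0701 = 7896.15.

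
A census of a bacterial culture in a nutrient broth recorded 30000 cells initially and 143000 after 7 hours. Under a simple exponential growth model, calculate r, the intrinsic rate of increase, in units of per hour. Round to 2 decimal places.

From N(t) = N₀·e^(rt): e^(r·7) = 143000/30000 = 4.7667.
r·7 = ln(4.7667) = 1.5616, so r = 1.5616/7 = 0.22309.

0.22 per hour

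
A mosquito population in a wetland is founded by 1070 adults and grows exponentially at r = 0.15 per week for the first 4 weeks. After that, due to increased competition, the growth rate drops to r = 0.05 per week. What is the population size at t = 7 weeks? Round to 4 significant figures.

Phase 1: N(4) = 1070·e^(0.15×4) = 1070·e^0.6 = 1949.67.
Phase 2 runs for 7 − 4 = 3 weeks at r = 0.05.
N(7) = 1949.67·e^(0.05×3) = 1949.67·e^0.15 = 2265.19.

2265 adults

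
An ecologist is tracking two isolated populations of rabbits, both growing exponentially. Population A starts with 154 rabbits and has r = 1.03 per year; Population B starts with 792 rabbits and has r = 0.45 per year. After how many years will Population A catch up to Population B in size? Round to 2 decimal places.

2.82 years

Set 154·e^(1.03t) = 792·e^(0.45t).
e^((1.03 − 0.45)t) = 792/154 → e^(0.58·t) = 5.1429.
0.58·t = ln(5.1429) = 1.6376, so t = 1.6376/0.58 = 2.8235.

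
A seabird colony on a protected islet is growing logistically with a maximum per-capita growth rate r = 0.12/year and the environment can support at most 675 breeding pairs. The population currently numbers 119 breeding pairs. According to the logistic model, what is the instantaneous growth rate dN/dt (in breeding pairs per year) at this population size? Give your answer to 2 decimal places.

dN/dt = rN(1 − N/K) = 0.12 × 119 × (1 − 119/675).
1 − 119/675 = 0.8237; dN/dt = 0.12 × 119 × 0.8237 = 11.762.

11.76 breeding pairs per year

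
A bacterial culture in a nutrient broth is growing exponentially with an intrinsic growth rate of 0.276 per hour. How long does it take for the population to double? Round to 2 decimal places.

Doubling time t_d = ln(2)/r = 0.6931/0.276 = 2.5114.

2.51 hours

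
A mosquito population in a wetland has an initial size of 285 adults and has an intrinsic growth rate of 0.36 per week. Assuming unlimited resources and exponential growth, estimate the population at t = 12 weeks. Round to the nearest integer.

N(t) = N₀·e^(rt) = 285 × e^(0.36×12) = 285 × e^4.32.
e^4.32 ≈ 75.189, so N ≈ 285 × 75.189 = 21428.8.

21429 adults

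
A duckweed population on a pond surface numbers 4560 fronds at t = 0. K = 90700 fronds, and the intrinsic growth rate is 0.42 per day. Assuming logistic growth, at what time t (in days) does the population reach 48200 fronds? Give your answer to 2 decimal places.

7.30 days

A = (K − N₀)/N₀ = (90700 − 4560)/4560 = 18.89.
Solve 90700/(1 + 18.89·e^(−0.42t)) = 48200: 1 + 18.89·e^(−0.42t) = 1.8817, so e^(−0.42t) = 0.0466769.
−0.42·t = ln(0.0466769) = -3.0645, so t = 3.0645/0.42 = 7.2964.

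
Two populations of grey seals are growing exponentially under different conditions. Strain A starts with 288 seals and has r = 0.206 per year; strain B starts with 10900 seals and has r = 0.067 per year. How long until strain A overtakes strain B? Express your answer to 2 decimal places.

26.14 years

Set 288·e^(0.206t) = 10900·e^(0.067t).
e^((0.206 − 0.067)t) = 10900/288 → e^(0.139·t) = 37.847.
0.139·t = ln(37.847) = 3.6336, so t = 3.6336/0.139 = 26.141.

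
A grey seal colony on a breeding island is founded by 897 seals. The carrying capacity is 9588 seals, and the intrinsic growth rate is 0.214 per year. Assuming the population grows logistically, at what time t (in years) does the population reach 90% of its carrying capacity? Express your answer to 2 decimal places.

20.88 years

A = (K − N₀)/N₀ = (9588 − 897)/897 = 9.689.
Solve 9588/(1 + 9.689·e^(−0.214t)) = 8629.2: 1 + 9.689·e^(−0.214t) = 1.1111, so e^(−0.214t) = 0.0114678.
−0.214·t = ln(0.0114678) = -4.4682, so t = 4.4682/0.214 = 20.879.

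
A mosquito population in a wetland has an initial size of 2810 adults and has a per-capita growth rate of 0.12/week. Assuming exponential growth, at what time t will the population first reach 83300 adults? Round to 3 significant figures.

Set N₀·e^(rt) = 83300: e^(0.12·t) = 83300/2810 = 29.644.
0.12·t = ln(29.644) = 3.3893, so t = 3.3893/0.12 = 28.244.

28.2 weeks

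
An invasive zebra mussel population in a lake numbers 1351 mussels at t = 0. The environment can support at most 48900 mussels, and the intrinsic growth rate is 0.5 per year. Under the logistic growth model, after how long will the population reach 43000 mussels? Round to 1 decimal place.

11.1 years

A = (K − N₀)/N₀ = (48900 − 1351)/1351 = 35.195.
Solve 48900/(1 + 35.195·e^(−0.5t)) = 43000: 1 + 35.195·e^(−0.5t) = 1.1372, so e^(−0.5t) = 0.0038985.
−0.5·t = ln(0.0038985) = -5.5472, so t = 5.5472/0.5 = 11.094.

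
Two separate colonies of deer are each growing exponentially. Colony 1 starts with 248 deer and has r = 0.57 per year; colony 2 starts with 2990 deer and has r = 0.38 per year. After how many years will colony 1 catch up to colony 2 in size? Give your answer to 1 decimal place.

Set 248·e^(0.57t) = 2990·e^(0.38t).
e^((0.57 − 0.38)t) = 2990/248 → e^(0.19·t) = 12.056.
0.19·t = ln(12.056) = 2.4896, so t = 2.4896/0.19 = 13.103.

13.1 years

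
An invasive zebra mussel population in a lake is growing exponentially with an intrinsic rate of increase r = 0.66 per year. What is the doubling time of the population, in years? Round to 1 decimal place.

Doubling time t_d = ln(2)/r = 0.6931/0.66 = 1.0502.

1.1 years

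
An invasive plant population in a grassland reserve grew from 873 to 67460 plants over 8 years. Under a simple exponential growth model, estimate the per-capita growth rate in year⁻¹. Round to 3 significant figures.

0.543 per year

From N(t) = N₀·e^(rt): e^(r·8) = 67460/873 = 77.274.
r·8 = ln(77.274) = 4.3474, so r = 4.3474/8 = 0.54342.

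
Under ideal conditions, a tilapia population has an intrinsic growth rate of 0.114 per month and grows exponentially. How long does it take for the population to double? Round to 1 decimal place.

Doubling time t_d = ln(2)/r = 0.6931/0.114 = 6.0802.

6.1 months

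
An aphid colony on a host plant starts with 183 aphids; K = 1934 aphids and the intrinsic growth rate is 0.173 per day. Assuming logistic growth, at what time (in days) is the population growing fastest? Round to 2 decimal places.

Logistic growth is fastest at N = K/2 = 967.
A = (K − N₀)/N₀ = 9.5683. Set K/(1 + A·e^(−rt)) = K/2 → A·e^(−rt) = 1.
e^(−0.173t) = 1/9.5683 = 0.104512, so t = ln(9.5683)/0.173 = 2.2585/0.173 = 13.055.

13.05 days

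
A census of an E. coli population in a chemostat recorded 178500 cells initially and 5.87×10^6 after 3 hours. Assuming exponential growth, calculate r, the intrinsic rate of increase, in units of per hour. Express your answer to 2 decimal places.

1.16 per hour

From N(t) = N₀·e^(rt): e^(r·3) = 5.87×10^6/178500 = 32.885.
r·3 = ln(32.885) = 3.493, so r = 3.493/3 = 1.1643.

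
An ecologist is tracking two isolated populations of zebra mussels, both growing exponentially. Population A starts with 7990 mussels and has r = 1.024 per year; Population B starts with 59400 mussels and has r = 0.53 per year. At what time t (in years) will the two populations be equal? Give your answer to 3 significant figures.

Set 7990·e^(1.024t) = 59400·e^(0.53t).
e^((1.024 − 0.53)t) = 59400/7990 → e^(0.494·t) = 7.4343.
0.494·t = ln(7.4343) = 2.0061, so t = 2.0061/0.494 = 4.0609.

4.06 years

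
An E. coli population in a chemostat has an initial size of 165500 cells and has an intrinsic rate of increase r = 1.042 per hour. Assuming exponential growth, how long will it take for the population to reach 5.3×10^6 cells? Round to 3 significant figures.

Set N₀·e^(rt) = 5.3×10^6: e^(1.042·t) = 5.3×10^6/165500 = 32.024.
1.042·t = ln(32.024) = 3.4665, so t = 3.4665/1.042 = 3.3268.

3.33 hours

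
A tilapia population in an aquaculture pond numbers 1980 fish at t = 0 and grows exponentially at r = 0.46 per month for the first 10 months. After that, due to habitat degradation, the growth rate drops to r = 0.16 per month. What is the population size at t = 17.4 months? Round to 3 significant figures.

644000 fish

Phase 1: N(10) = 1980·e^(0.46×10) = 1980·e^4.6 = 196979.
Phase 2 runs for 17.4 − 10 = 7.4 months at r = 0.16.
N(17.4) = 196979·e^(0.16×7.4) = 196979·e^1.184 = 643613.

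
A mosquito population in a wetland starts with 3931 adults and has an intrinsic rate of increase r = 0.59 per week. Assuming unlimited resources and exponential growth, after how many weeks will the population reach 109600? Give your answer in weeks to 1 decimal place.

Set N₀·e^(rt) = 109600: e^(0.59·t) = 109600/3931 = 27.881.
0.59·t = ln(27.881) = 3.3279, so t = 3.3279/0.59 = 5.6406.

5.6 weeks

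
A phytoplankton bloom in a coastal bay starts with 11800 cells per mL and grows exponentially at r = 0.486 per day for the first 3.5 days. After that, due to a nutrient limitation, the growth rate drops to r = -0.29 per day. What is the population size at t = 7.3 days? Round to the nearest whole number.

Phase 1: N(3.5) = 11800·e^(0.486×3.5) = 11800·e^1.701 = 64657.2.
Phase 2 runs for 7.3 − 3.5 = 3.8 days at r = -0.29.
N(7.3) = 64657.2·e^(-0.29×3.8) = 64657.2·e^-1.102 = 21479.5.

21480 cells per mL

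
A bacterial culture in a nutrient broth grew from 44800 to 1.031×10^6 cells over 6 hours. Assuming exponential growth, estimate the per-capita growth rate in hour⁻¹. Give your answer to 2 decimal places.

0.52 per hour

From N(t) = N₀·e^(rt): e^(r·6) = 1.031×10^6/44800 = 23.013.
r·6 = ln(23.013) = 3.1361, so r = 3.1361/6 = 0.52268.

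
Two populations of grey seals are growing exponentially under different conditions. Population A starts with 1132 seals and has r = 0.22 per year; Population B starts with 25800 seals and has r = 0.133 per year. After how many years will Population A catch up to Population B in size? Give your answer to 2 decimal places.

35.94 years

Set 1132·e^(0.22t) = 25800·e^(0.133t).
e^((0.22 − 0.133)t) = 25800/1132 → e^(0.087·t) = 22.792.
0.087·t = ln(22.792) = 3.1264, so t = 3.1264/0.087 = 35.936.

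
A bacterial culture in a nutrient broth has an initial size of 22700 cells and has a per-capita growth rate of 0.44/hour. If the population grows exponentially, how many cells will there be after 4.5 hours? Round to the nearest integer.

N(t) = N₀·e^(rt) = 22700 × e^(0.44×4.5) = 22700 × e^1.98.
e^1.98 ≈ 7.2427, so N ≈ 22700 × 7.2427 = 164410.

164410 cells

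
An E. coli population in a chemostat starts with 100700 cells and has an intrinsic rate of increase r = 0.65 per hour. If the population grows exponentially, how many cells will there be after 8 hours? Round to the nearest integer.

N(t) = N₀·e^(rt) = 100700 × e^(0.65×8) = 100700 × e^5.2.
e^5.2 ≈ 181.27, so N ≈ 100700 × 181.27 = 1.825411×10^7.

18254115 cells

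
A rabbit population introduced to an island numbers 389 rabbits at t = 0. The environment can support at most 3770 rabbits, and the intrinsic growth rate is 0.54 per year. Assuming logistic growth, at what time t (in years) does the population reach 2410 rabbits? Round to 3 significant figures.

5.06 years

A = (K − N₀)/N₀ = (3770 − 389)/389 = 8.6915.
Solve 3770/(1 + 8.6915·e^(−0.54t)) = 2410: 1 + 8.6915·e^(−0.54t) = 1.5643, so e^(−0.54t) = 0.0649271.
−0.54·t = ln(0.0649271) = -2.7345, so t = 2.7345/0.54 = 5.0639.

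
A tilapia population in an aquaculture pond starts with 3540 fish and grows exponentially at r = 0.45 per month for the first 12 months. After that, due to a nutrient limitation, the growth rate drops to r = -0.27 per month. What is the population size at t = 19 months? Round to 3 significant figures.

118000 fish

Phase 1: N(12) = 3540·e^(0.45×12) = 3540·e^5.4 = 783779.
Phase 2 runs for 19 − 12 = 7 months at r = -0.27.
N(19) = 783779·e^(-0.27×7) = 783779·e^-1.89 = 118407.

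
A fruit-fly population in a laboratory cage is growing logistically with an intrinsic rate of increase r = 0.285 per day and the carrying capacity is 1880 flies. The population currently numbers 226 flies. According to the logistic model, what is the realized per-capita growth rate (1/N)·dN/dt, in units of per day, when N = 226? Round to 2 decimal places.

(1/N)·dN/dt = r(1 − N/K) = 0.285 × (1 − 226/1880).
= 0.285 × 0.87979 = 0.25074.

0.25 per day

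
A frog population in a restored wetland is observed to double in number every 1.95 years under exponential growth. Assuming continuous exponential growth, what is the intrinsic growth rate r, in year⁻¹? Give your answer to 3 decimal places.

r = ln(2)/t_d = 0.6931/1.95 = 0.35546.

0.355 per year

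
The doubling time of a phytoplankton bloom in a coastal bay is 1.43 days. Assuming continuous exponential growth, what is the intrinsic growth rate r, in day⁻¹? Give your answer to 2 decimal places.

r = ln(2)/t_d = 0.6931/1.43 = 0.48472.

0.48 per day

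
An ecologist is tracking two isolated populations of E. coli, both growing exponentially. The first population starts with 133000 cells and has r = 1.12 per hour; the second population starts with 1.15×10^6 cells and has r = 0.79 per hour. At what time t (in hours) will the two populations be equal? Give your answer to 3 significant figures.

6.54 hours

Set 133000·e^(1.12t) = 1.15×10^6·e^(0.79t).
e^((1.12 − 0.79)t) = 1.15×10^6/133000 → e^(0.33·t) = 8.6466.
0.33·t = ln(8.6466) = 2.1572, so t = 2.1572/0.33 = 6.5369.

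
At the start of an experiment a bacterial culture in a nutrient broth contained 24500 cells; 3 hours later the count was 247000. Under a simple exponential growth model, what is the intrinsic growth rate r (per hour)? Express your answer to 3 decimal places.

0.770 per hour

From N(t) = N₀·e^(rt): e^(r·3) = 247000/24500 = 10.082.
r·3 = ln(10.082) = 2.3107, so r = 2.3107/3 = 0.77024.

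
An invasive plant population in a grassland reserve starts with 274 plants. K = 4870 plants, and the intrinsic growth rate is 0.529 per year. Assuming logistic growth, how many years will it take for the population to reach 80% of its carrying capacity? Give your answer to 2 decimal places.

7.95 years

A = (K − N₀)/N₀ = (4870 − 274)/274 = 16.774.
Solve 4870/(1 + 16.774·e^(−0.529t)) = 3896: 1 + 16.774·e^(−0.529t) = 1.25, so e^(−0.529t) = 0.0149043.
−0.529·t = ln(0.0149043) = -4.2061, so t = 4.2061/0.529 = 7.9511.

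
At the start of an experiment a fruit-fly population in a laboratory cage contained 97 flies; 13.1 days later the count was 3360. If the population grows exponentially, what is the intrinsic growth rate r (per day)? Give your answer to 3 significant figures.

0.271 per day

From N(t) = N₀·e^(rt): e^(r·13.1) = 3360/97 = 34.639.
r·13.1 = ln(34.639) = 3.545, so r = 3.545/13.1 = 0.27061.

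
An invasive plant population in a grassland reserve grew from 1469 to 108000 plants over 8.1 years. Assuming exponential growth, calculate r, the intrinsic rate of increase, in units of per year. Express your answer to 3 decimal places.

From N(t) = N₀·e^(rt): e^(r·8.1) = 108000/1469 = 73.519.
r·8.1 = ln(73.519) = 4.2975, so r = 4.2975/8.1 = 0.53056.

0.531 per year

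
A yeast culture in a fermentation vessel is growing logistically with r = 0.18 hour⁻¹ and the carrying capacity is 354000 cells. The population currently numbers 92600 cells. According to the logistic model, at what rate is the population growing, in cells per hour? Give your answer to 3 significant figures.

dN/dt = rN(1 − N/K) = 0.18 × 92600 × (1 − 92600/354000).
1 − 92600/354000 = 0.73842; dN/dt = 0.18 × 92600 × 0.73842 = 12308.

12300 cells per hour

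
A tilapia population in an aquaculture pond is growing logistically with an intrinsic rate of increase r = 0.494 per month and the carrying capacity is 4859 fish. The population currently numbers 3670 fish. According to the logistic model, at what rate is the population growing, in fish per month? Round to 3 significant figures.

444 fish per month

dN/dt = rN(1 − N/K) = 0.494 × 3670 × (1 − 3670/4859).
1 − 3670/4859 = 0.2447; dN/dt = 0.494 × 3670 × 0.2447 = 443.64.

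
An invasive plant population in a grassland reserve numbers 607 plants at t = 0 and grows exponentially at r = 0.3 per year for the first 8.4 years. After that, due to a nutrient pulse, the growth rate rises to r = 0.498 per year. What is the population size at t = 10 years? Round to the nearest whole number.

16736 plants

Phase 1: N(8.4) = 607·e^(0.3×8.4) = 607·e^2.52 = 7544.16.
Phase 2 runs for 10 − 8.4 = 1.6 years at r = 0.498.
N(10) = 7544.16·e^(0.498×1.6) = 7544.16·e^0.7968 = 16736.2.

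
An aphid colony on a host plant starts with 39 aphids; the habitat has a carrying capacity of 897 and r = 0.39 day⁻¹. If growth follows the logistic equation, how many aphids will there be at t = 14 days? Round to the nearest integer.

820 aphids

A = (K − N₀)/N₀ = (897 − 39)/39 = 22.
N(t) = K/(1 + A·e^(−rt)) = 897/(1 + 22×e^(−0.39×14)).
e^(−5.46) = 0.0042536; denominator = 1 + 22×0.0042536 = 1.0936.
N = 897/1.0936 = 820.243.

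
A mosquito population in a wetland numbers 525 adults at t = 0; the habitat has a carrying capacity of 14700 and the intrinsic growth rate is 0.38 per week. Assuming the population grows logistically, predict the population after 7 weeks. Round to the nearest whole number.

A = (K − N₀)/N₀ = (14700 − 525)/525 = 27.
N(t) = K/(1 + A·e^(−rt)) = 14700/(1 + 27×e^(−0.38×7)).
e^(−2.66) = 0.069948; denominator = 1 + 27×0.069948 = 2.8886.
N = 14700/2.8886 = 5088.97.

5089 adults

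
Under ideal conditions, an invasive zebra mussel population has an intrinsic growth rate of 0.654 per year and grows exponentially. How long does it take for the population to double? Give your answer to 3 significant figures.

1.06 years

Doubling time t_d = ln(2)/r = 0.6931/0.654 = 1.0599.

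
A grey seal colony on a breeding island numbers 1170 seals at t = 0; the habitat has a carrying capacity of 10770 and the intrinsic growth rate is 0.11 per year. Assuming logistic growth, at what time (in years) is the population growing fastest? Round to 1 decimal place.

Logistic growth is fastest at N = K/2 = 5385.
A = (K − N₀)/N₀ = 8.2051. Set K/(1 + A·e^(−rt)) = K/2 → A·e^(−rt) = 1.
e^(−0.11t) = 1/8.2051 = 0.121875, so t = ln(8.2051)/0.11 = 2.1048/0.11 = 19.134.

19.1 years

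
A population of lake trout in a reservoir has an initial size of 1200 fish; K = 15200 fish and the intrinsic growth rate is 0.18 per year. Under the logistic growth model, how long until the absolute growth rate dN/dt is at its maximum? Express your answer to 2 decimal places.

Logistic growth is fastest at N = K/2 = 7600.
A = (K − N₀)/N₀ = 11.667. Set K/(1 + A·e^(−rt)) = K/2 → A·e^(−rt) = 1.
e^(−0.18t) = 1/11.667 = 0.0857143, so t = ln(11.667)/0.18 = 2.4567/0.18 = 13.649.

13.65 years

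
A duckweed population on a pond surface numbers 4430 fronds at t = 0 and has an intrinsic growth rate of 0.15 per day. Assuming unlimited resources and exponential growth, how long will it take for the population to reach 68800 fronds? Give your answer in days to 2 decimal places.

Set N₀·e^(rt) = 68800: e^(0.15·t) = 68800/4430 = 15.53.
0.15·t = ln(15.53) = 2.7428, so t = 2.7428/0.15 = 18.285.

18.29 days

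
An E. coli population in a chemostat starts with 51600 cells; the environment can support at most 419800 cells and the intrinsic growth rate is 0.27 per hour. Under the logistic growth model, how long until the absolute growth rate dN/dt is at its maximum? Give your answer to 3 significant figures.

7.28 hours

Logistic growth is fastest at N = K/2 = 209900.
A = (K − N₀)/N₀ = 7.1357. Set K/(1 + A·e^(−rt)) = K/2 → A·e^(−rt) = 1.
e^(−0.27t) = 1/7.1357 = 0.140141, so t = ln(7.1357)/0.27 = 1.9651/0.27 = 7.2782.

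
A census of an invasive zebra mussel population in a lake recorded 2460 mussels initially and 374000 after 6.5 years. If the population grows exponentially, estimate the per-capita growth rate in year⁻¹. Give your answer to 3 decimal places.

From N(t) = N₀·e^(rt): e^(r·6.5) = 374000/2460 = 152.03.
r·6.5 = ln(152.03) = 5.0241, so r = 5.0241/6.5 = 0.77294.

0.773 per year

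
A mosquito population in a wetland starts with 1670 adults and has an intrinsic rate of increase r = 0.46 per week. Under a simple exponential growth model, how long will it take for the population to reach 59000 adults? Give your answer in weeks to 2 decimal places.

7.75 weeks

Set N₀·e^(rt) = 59000: e^(0.46·t) = 59000/1670 = 35.329.
0.46·t = ln(35.329) = 3.5647, so t = 3.5647/0.46 = 7.7494.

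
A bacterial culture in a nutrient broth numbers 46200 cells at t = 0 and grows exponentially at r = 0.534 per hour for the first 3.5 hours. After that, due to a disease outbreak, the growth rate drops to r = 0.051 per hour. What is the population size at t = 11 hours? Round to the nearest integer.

438991 cells

Phase 1: N(3.5) = 46200·e^(0.534×3.5) = 46200·e^1.869 = 299460.
Phase 2 runs for 11 − 3.5 = 7.5 hours at r = 0.051.
N(11) = 299460·e^(0.051×7.5) = 299460·e^0.3825 = 438991.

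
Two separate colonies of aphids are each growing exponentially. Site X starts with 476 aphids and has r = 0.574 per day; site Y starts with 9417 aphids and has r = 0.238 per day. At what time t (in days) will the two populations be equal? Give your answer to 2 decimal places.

8.88 days

Set 476·e^(0.574t) = 9417·e^(0.238t).
e^((0.574 − 0.238)t) = 9417/476 → e^(0.336·t) = 19.784.
0.336·t = ln(19.784) = 2.9849, so t = 2.9849/0.336 = 8.8835.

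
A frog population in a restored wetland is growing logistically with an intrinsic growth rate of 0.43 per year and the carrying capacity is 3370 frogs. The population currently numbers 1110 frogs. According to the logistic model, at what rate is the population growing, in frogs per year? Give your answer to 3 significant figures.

dN/dt = rN(1 − N/K) = 0.43 × 1110 × (1 − 1110/3370).
1 − 1110/3370 = 0.67062; dN/dt = 0.43 × 1110 × 0.67062 = 320.09.

320 frogs per year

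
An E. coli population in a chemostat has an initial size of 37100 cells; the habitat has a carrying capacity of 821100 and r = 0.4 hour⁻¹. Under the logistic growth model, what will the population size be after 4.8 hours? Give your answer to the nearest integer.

200361 cells

A = (K − N₀)/N₀ = (821100 − 37100)/37100 = 21.132.
N(t) = K/(1 + A·e^(−rt)) = 821100/(1 + 21.132×e^(−0.4×4.8)).
e^(−1.92) = 0.14661; denominator = 1 + 21.132×0.14661 = 4.0981.
N = 821100/4.0981 = 200361.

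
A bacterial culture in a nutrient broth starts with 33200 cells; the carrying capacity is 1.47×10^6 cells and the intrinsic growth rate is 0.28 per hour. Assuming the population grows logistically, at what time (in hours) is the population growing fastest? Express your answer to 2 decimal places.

Logistic growth is fastest at N = K/2 = 735000.
A = (K − N₀)/N₀ = 43.277. Set K/(1 + A·e^(−rt)) = K/2 → A·e^(−rt) = 1.
e^(−0.28t) = 1/43.277 = 0.0231069, so t = ln(43.277)/0.28 = 3.7676/0.28 = 13.456.

13.46 hours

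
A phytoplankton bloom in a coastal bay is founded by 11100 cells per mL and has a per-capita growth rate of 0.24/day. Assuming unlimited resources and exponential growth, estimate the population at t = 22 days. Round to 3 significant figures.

2180000 cells per mL

N(t) = N₀·e^(rt) = 11100 × e^(0.24×22) = 11100 × e^5.28.
e^5.28 ≈ 196.37, so N ≈ 11100 × 196.37 = 2.179706×10^6.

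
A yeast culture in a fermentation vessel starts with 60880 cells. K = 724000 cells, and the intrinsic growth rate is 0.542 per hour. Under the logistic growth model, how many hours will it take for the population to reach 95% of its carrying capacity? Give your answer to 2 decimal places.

9.84 hours

A = (K − N₀)/N₀ = (724000 − 60880)/60880 = 10.892.
Solve 724000/(1 + 10.892·e^(−0.542t)) = 687800: 1 + 10.892·e^(−0.542t) = 1.0526, so e^(−0.542t) = 0.00483202.
−0.542·t = ln(0.00483202) = -5.3325, so t = 5.3325/0.542 = 9.8385.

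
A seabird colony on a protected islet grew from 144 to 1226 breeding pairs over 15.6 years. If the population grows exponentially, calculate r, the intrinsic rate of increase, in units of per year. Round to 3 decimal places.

0.137 per year

From N(t) = N₀·e^(rt): e^(r·15.6) = 1226/144 = 8.5139.
r·15.6 = ln(8.5139) = 2.1417, so r = 2.1417/15.6 = 0.13729.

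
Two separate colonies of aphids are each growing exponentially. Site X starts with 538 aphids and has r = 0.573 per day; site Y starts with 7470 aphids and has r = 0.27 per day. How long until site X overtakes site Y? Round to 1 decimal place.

8.7 days

Set 538·e^(0.573t) = 7470·e^(0.27t).
e^((0.573 − 0.27)t) = 7470/538 → e^(0.303·t) = 13.885.
0.303·t = ln(13.885) = 2.6308, so t = 2.6308/0.303 = 8.6825.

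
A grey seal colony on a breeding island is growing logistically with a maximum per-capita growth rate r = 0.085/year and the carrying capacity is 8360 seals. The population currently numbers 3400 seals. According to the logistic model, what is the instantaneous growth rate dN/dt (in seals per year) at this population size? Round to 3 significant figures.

dN/dt = rN(1 − N/K) = 0.085 × 3400 × (1 − 3400/8360).
1 − 3400/8360 = 0.5933; dN/dt = 0.085 × 3400 × 0.5933 = 171.46.

171 seals per year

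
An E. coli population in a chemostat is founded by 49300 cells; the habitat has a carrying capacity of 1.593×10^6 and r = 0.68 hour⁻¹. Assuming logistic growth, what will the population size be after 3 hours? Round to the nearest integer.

314108 cells

A = (K − N₀)/N₀ = (1.593×10^6 − 49300)/49300 = 31.312.
N(t) = K/(1 + A·e^(−rt)) = 1.593×10^6/(1 + 31.312×e^(−0.68×3)).
e^(−2.04) = 0.13003; denominator = 1 + 31.312×0.13003 = 5.0715.
N = 1.593×10^6/5.0715 = 314108.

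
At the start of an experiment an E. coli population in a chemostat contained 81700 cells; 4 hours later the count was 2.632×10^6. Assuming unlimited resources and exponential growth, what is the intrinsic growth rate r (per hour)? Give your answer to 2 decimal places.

From N(t) = N₀·e^(rt): e^(r·4) = 2.632×10^6/81700 = 32.215.
r·4 = ln(32.215) = 3.4724, so r = 3.4724/4 = 0.86811.

0.87 per hour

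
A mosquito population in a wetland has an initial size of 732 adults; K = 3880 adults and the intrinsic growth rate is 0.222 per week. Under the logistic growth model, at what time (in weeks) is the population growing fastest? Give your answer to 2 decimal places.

Logistic growth is fastest at N = K/2 = 1940.
A = (K − N₀)/N₀ = 4.3005. Set K/(1 + A·e^(−rt)) = K/2 → A·e^(−rt) = 1.
e^(−0.222t) = 1/4.3005 = 0.232529, so t = ln(4.3005)/0.222 = 1.4587/0.222 = 6.5709.

6.57 weeks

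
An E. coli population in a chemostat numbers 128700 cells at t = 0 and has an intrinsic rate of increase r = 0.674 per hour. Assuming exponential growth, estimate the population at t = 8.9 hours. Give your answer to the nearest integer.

N(t) = N₀·e^(rt) = 128700 × e^(0.674×8.9) = 128700 × e^5.999.
e^5.999 ≈ 402.86, so N ≈ 128700 × 402.86 = 5.184865×10^7.

51848647 cells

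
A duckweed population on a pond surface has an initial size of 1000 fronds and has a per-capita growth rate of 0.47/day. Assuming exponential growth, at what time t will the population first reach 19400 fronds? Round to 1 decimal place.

Set N₀·e^(rt) = 19400: e^(0.47·t) = 19400/1000 = 19.4.
0.47·t = ln(19.4) = 2.9653, so t = 2.9653/0.47 = 6.3091.

6.3 days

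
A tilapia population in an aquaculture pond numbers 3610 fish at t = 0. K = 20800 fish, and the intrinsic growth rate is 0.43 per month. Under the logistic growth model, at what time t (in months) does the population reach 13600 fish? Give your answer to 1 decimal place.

A = (K − N₀)/N₀ = (20800 − 3610)/3610 = 4.7618.
Solve 20800/(1 + 4.7618·e^(−0.43t)) = 13600: 1 + 4.7618·e^(−0.43t) = 1.5294, so e^(−0.43t) = 0.11118.
−0.43·t = ln(0.11118) = -2.1966, so t = 2.1966/0.43 = 5.1084.

5.1 months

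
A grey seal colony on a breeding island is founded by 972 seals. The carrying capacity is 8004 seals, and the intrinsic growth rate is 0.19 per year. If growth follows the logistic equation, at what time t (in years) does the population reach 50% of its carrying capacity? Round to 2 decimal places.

10.42 years

A = (K − N₀)/N₀ = (8004 − 972)/972 = 7.2346.
Solve 8004/(1 + 7.2346·e^(−0.19t)) = 4002: 1 + 7.2346·e^(−0.19t) = 2, so e^(−0.19t) = 0.138225.
−0.19·t = ln(0.138225) = -1.9789, so t = 1.9789/0.19 = 10.415.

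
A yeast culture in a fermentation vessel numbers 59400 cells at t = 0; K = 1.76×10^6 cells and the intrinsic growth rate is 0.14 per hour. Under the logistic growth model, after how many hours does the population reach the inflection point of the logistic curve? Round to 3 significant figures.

24.0 hours

Logistic growth is fastest at N = K/2 = 880000.
A = (K − N₀)/N₀ = 28.63. Set K/(1 + A·e^(−rt)) = K/2 → A·e^(−rt) = 1.
e^(−0.14t) = 1/28.63 = 0.0349288, so t = ln(28.63)/0.14 = 3.3544/0.14 = 23.96.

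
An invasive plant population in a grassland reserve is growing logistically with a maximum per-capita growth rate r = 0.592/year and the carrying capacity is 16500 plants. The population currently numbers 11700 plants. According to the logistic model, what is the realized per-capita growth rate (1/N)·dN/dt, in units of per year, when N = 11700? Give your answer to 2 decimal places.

(1/N)·dN/dt = r(1 − N/K) = 0.592 × (1 − 11700/16500).
= 0.592 × 0.29091 = 0.17222.

0.17 per year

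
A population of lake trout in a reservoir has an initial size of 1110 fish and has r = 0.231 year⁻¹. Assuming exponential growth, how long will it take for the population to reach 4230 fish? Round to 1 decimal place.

5.8 years

Set N₀·e^(rt) = 4230: e^(0.231·t) = 4230/1110 = 3.8108.
0.231·t = ln(3.8108) = 1.3378, so t = 1.3378/0.231 = 5.7915.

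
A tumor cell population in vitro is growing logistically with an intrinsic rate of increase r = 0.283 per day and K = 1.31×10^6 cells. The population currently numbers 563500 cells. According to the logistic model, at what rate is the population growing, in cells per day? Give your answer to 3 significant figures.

dN/dt = rN(1 − N/K) = 0.283 × 563500 × (1 − 563500/1.31×10^6).
1 − 563500/1.31×10^6 = 0.56985; dN/dt = 0.283 × 563500 × 0.56985 = 90874.

90900 cells per day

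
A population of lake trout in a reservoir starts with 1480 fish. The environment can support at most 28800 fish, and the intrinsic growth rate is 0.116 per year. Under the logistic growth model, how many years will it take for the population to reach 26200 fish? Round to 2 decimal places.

A = (K − N₀)/N₀ = (28800 − 1480)/1480 = 18.459.
Solve 28800/(1 + 18.459·e^(−0.116t)) = 26200: 1 + 18.459·e^(−0.116t) = 1.0992, so e^(−0.116t) = 0.00537592.
−0.116·t = ln(0.00537592) = -5.2258, so t = 5.2258/0.116 = 45.05.

45.05 years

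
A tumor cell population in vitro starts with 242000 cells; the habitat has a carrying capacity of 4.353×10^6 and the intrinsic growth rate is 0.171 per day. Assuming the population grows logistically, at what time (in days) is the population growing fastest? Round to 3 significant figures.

Logistic growth is fastest at N = K/2 = 2.1765×10^6.
A = (K − N₀)/N₀ = 16.988. Set K/(1 + A·e^(−rt)) = K/2 → A·e^(−rt) = 1.
e^(−0.171t) = 1/16.988 = 0.0588665, so t = ln(16.988)/0.171 = 2.8325/0.171 = 16.564.

16.6 days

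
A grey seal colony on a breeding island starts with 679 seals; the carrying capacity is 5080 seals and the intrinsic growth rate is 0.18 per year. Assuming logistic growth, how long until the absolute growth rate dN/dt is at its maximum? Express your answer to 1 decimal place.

10.4 years

Logistic growth is fastest at N = K/2 = 2540.
A = (K − N₀)/N₀ = 6.4816. Set K/(1 + A·e^(−rt)) = K/2 → A·e^(−rt) = 1.
e^(−0.18t) = 1/6.4816 = 0.154283, so t = ln(6.4816)/0.18 = 1.869/0.18 = 10.383.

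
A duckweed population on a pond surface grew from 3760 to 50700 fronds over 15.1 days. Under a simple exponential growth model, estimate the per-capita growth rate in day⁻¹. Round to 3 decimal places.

From N(t) = N₀·e^(rt): e^(r·15.1) = 50700/3760 = 13.484.
r·15.1 = ln(13.484) = 2.6015, so r = 2.6015/15.1 = 0.17229.

0.172 per day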